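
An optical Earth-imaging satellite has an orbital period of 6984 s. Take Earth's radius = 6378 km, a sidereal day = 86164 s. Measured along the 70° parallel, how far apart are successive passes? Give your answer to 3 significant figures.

1110 km

Node shift per orbit = (6984.0/86164) × 360° = 29.18°.
Equatorial spacing = 29.18 × 111.3 km/° = 3248 km.
At 70° latitude, spacing = 3248 × cos(70°) = 1111 km.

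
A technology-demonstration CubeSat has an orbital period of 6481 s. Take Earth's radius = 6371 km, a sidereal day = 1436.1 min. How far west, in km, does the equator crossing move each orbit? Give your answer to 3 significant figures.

3010 km

During one orbit Earth rotates (6481.0 / 86166) × 360° = 27.08°.
At the equator that is 27.08° × (2π·6371/360) km/° = 27.08 × 111.2 = 3011 km.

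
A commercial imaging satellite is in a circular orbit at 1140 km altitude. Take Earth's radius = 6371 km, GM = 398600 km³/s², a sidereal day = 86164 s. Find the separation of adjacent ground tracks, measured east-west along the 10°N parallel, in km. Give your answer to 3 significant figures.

Semi-major axis a = 6371 + 1140 = 7511 km. Period T = 2π√(a³/μ) = 2π√(7511³/398600) = 6478.3 s = 107.97 min.
Node shift per orbit = (6478.3/86164) × 360° = 27.07°.
Equatorial spacing = 27.07 × 111.2 km/° = 3010 km.
At 10° latitude, spacing = 3010 × cos(10°) = 2964 km.

2960 km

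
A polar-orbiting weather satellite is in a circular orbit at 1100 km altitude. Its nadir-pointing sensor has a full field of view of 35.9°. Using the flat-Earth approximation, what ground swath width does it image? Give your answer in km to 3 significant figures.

713 km

Half-angle = 35.9°/2 = 17.95°.
Swath width ≈ 2h·tan(θ/2) = 2 × 1100 × tan(17.95°) = 712.7 km.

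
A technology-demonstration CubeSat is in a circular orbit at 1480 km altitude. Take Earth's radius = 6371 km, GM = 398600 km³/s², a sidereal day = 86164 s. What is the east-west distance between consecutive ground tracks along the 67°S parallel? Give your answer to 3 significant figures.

Semi-major axis a = 6371 + 1480 = 7851 km. Period T = 2π√(a³/μ) = 2π√(7851³/398600) = 6923.1 s = 115.38 min.
Node shift per orbit = (6923.1/86164) × 360° = 28.93°.
Equatorial spacing = 28.93 × 111.2 km/° = 3216 km.
At 67° latitude, spacing = 3216 × cos(67°) = 1257 km.

1260 km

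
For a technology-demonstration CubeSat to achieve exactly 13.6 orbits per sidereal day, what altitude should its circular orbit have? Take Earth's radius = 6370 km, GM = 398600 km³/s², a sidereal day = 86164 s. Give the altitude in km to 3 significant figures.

1030 km

Required period T = 86164 / 13.6 = 6335.6 s.
From T = 2π√(a³/μ): a = (μ T²/4π²)^(1/3) = (398600 × 6335.6² / 4π²)^(1/3) = 7400 km.
Altitude h = a − R = 7400 − 6370 = 1030 km.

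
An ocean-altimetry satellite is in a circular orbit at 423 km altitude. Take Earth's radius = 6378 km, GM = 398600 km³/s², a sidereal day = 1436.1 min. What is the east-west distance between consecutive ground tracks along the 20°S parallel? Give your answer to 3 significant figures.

2440 km

Semi-major axis a = 6378 + 423 = 6801 km. Period T = 2π√(a³/μ) = 2π√(6801³/398600) = 5581.8 s = 93.03 min.
Node shift per orbit = (5581.8/86166) × 360° = 23.32°.
Equatorial spacing = 23.32 × 111.3 km/° = 2596 km.
At 20° latitude, spacing = 2596 × cos(20°) = 2439 km.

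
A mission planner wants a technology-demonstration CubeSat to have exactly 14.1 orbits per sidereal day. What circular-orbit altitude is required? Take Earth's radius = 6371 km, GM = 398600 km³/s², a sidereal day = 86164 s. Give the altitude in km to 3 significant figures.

Required period T = 86164 / 14.1 = 6110.9 s.
From T = 2π√(a³/μ): a = (μ T²/4π²)^(1/3) = (398600 × 6110.9² / 4π²)^(1/3) = 7224 km.
Altitude h = a − R = 7224 − 6371 = 853 km.

853 km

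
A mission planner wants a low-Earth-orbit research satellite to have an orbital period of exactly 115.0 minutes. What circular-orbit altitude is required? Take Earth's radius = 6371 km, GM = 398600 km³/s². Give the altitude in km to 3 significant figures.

1460 km

T = 115.0 min = 6900.0 s.
From T = 2π√(a³/μ): a = (μ T²/4π²)^(1/3) = (398600 × 6900.0² / 4π²)^(1/3) = 7834 km.
Altitude h = a − R = 7834 − 6371 = 1463 km.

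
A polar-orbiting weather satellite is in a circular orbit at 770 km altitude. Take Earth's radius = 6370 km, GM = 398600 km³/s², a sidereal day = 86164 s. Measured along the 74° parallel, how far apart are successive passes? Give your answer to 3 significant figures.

Semi-major axis a = 6370 + 770 = 7140 km. Period T = 2π√(a³/μ) = 2π√(7140³/398600) = 6004.2 s = 100.07 min.
Node shift per orbit = (6004.2/86164) × 360° = 25.09°.
Equatorial spacing = 25.09 × 111.2 km/° = 2789 km.
At 74° latitude, spacing = 2789 × cos(74°) = 769 km.

769 km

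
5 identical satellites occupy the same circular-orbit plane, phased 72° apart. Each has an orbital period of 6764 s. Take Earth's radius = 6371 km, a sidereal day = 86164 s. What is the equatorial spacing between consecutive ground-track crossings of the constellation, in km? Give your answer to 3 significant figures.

Single-satellite node shift = (6764.0/86164) × 360° = 28.26°.
With 5 satellites evenly phased, successive equator crossings are 28.26/5 = 5.652° apart.
That is 5.652 × 111.2 = 628 km at the equator.

628 km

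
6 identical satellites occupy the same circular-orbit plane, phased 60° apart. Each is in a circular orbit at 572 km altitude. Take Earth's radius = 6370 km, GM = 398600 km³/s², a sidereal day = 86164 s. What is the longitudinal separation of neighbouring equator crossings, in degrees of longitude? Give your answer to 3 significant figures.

4.01°

Semi-major axis a = 6370 + 572 = 6942 km. Period T = 2π√(a³/μ) = 2π√(6942³/398600) = 5756.2 s = 95.94 min.
Single-satellite node shift = (5756.2/86164) × 360° = 24.05°.
With 6 satellites evenly phased, successive equator crossings are 24.05/6 = 4.008° apart.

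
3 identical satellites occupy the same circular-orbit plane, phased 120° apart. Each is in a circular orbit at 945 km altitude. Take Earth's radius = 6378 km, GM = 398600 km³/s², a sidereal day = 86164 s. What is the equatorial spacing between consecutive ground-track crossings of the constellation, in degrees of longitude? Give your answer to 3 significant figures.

Semi-major axis a = 6378 + 945 = 7323 km. Period T = 2π√(a³/μ) = 2π√(7323³/398600) = 6236.6 s = 103.94 min.
Single-satellite node shift = (6236.6/86164) × 360° = 26.06°.
With 3 satellites evenly phased, successive equator crossings are 26.06/3 = 8.686° apart.

8.69°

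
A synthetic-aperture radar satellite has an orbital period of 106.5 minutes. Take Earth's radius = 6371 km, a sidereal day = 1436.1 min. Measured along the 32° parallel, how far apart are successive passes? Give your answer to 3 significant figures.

T = 106.5 min = 6390.0 s.
Node shift per orbit = (6390.0/86166) × 360° = 26.70°.
Equatorial spacing = 26.70 × 111.2 km/° = 2969 km.
At 32° latitude, spacing = 2969 × cos(32°) = 2518 km.

2520 km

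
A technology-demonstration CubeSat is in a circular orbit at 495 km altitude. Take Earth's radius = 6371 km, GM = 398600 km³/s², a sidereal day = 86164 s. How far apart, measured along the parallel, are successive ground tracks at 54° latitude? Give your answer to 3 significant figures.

Semi-major axis a = 6371 + 495 = 6866 km. Period T = 2π√(a³/μ) = 2π√(6866³/398600) = 5662.0 s = 94.37 min.
Node shift per orbit = (5662.0/86164) × 360° = 23.66°.
Equatorial spacing = 23.66 × 111.2 km/° = 2630 km.
At 54° latitude, spacing = 2630 × cos(54°) = 1546 km.

1550 km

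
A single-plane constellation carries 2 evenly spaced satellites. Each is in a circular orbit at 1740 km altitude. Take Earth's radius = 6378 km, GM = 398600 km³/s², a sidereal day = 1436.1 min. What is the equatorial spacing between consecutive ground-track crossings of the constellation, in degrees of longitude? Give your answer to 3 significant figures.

15.2°

Semi-major axis a = 6378 + 1740 = 8118 km. Period T = 2π√(a³/μ) = 2π√(8118³/398600) = 7279.2 s = 121.32 min.
Single-satellite node shift = (7279.2/86166) × 360° = 30.41°.
With 2 satellites evenly phased, successive equator crossings are 30.41/2 = 15.206° apart.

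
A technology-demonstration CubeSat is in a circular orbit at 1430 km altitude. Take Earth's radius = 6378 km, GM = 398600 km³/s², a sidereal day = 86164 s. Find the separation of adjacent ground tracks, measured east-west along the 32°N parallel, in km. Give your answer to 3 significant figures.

Semi-major axis a = 6378 + 1430 = 7808 km. Period T = 2π√(a³/μ) = 2π√(7808³/398600) = 6866.3 s = 114.44 min.
Node shift per orbit = (6866.3/86164) × 360° = 28.69°.
Equatorial spacing = 28.69 × 111.3 km/° = 3193 km.
At 32° latitude, spacing = 3193 × cos(32°) = 2708 km.

2710 km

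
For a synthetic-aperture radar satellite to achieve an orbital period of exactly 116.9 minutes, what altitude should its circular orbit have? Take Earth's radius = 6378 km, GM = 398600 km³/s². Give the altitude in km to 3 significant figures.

T = 116.9 min = 7014.0 s.
From T = 2π√(a³/μ): a = (μ T²/4π²)^(1/3) = (398600 × 7014.0² / 4π²)^(1/3) = 7920 km.
Altitude h = a − R = 7920 − 6378 = 1542 km.

1540 km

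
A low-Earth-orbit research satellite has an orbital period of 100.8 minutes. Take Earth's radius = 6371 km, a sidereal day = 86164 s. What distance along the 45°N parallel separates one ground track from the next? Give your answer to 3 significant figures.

1990 km

T = 100.8 min = 6048.0 s.
Node shift per orbit = (6048.0/86164) × 360° = 25.27°.
Equatorial spacing = 25.27 × 111.2 km/° = 2810 km.
At 45° latitude, spacing = 2810 × cos(45°) = 1987 km.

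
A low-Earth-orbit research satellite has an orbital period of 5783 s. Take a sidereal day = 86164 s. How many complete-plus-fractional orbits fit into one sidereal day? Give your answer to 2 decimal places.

Orbits per sidereal day = 86164 / 5783.0 = 14.900.

14.90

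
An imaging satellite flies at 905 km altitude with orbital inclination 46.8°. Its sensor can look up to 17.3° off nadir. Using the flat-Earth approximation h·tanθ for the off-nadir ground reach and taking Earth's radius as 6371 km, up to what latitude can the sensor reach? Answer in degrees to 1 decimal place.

49.3°

For a prograde orbit the ground track reaches latitude ±i = ±46.8°.
Sensor half-swath on the ground ≈ 905·tan(17.3°) = 282 km = 2.53° of latitude.
Maximum observable latitude ≈ 46.8 + 2.53 = 49.3°.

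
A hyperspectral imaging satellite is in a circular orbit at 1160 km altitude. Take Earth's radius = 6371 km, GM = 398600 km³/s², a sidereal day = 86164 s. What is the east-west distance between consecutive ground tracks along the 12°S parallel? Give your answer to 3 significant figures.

2960 km

Semi-major axis a = 6371 + 1160 = 7531 km. Period T = 2π√(a³/μ) = 2π√(7531³/398600) = 6504.1 s = 108.40 min.
Node shift per orbit = (6504.1/86164) × 360° = 27.17°.
Equatorial spacing = 27.17 × 111.2 km/° = 3022 km.
At 12° latitude, spacing = 3022 × cos(12°) = 2956 km.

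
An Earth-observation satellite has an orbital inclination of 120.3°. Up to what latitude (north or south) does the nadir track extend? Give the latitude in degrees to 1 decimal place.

Retrograde orbit: the ground track reaches ±(180° − i) = ±(180 − 120.3) = ±59.7°.

59.7°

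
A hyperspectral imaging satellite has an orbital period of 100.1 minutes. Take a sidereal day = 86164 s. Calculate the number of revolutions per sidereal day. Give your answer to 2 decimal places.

T = 100.1 min = 6006.0 s.
Orbits per sidereal day = 86164 / 6006.0 = 14.346.

14.35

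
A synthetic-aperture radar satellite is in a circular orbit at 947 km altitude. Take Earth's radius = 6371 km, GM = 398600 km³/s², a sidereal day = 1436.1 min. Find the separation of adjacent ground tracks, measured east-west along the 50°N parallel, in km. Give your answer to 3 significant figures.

Semi-major axis a = 6371 + 947 = 7318 km. Period T = 2π√(a³/μ) = 2π√(7318³/398600) = 6230.2 s = 103.84 min.
Node shift per orbit = (6230.2/86166) × 360° = 26.03°.
Equatorial spacing = 26.03 × 111.2 km/° = 2894 km.
At 50° latitude, spacing = 2894 × cos(50°) = 1860 km.

1860 km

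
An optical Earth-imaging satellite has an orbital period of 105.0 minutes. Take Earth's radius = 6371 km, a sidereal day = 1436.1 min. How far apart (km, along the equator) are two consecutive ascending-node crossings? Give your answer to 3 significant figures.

T = 105.0 min = 6300.0 s.
During one orbit Earth rotates (6300.0 / 86166) × 360° = 26.32°.
At the equator that is 26.32° × (2π·6371/360) km/° = 26.32 × 111.2 = 2927 km.

2930 km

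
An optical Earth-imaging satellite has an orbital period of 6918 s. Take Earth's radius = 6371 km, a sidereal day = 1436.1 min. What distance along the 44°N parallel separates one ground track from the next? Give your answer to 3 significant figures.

Node shift per orbit = (6918.0/86166) × 360° = 28.90°.
Equatorial spacing = 28.90 × 111.2 km/° = 3214 km.
At 44° latitude, spacing = 3214 × cos(44°) = 2312 km.

2310 km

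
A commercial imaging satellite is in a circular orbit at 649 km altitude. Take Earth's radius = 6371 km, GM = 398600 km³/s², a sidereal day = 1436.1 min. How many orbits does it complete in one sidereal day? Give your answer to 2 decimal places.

Semi-major axis a = 6371 + 649 = 7020 km. Period T = 2π√(a³/μ) = 2π√(7020³/398600) = 5853.5 s = 97.56 min.
Orbits per sidereal day = 86166 / 5853.5 = 14.720.

14.72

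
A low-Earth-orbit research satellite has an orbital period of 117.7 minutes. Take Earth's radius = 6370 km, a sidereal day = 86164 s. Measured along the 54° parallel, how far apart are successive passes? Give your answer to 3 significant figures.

1930 km

T = 117.7 min = 7062.0 s.
Node shift per orbit = (7062.0/86164) × 360° = 29.51°.
Equatorial spacing = 29.51 × 111.2 km/° = 3280 km.
At 54° latitude, spacing = 3280 × cos(54°) = 1928 km.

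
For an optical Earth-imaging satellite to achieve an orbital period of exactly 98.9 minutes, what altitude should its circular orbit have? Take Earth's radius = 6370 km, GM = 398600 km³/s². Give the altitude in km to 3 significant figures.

714 km

T = 98.9 min = 5934.0 s.
From T = 2π√(a³/μ): a = (μ T²/4π²)^(1/3) = (398600 × 5934.0² / 4π²)^(1/3) = 7084 km.
Altitude h = a − R = 7084 − 6370 = 714 km.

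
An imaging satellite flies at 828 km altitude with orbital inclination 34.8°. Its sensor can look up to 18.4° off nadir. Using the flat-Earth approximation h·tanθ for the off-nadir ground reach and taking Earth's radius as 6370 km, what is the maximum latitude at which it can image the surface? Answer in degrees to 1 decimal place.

37.3°

For a prograde orbit the ground track reaches latitude ±i = ±34.8°.
Sensor half-swath on the ground ≈ 828·tan(18.4°) = 275 km = 2.48° of latitude.
Maximum observable latitude ≈ 34.8 + 2.48 = 37.3°.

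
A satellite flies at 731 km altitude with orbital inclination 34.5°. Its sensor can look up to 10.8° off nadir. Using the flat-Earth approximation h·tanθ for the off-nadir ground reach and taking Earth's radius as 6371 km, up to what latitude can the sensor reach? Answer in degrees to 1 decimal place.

For a prograde orbit the ground track reaches latitude ±i = ±34.5°.
Sensor half-swath on the ground ≈ 731·tan(10.8°) = 139 km = 1.25° of latitude.
Maximum observable latitude ≈ 34.5 + 1.25 = 35.8°.

35.8°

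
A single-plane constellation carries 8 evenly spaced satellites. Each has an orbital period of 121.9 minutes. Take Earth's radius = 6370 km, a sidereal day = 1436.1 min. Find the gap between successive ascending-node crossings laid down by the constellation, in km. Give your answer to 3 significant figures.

T = 121.9 min = 7314.0 s.
Single-satellite node shift = (7314.0/86166) × 360° = 30.56°.
With 8 satellites evenly phased, successive equator crossings are 30.56/8 = 3.820° apart.
That is 3.820 × 111.2 = 425 km at the equator.

425 km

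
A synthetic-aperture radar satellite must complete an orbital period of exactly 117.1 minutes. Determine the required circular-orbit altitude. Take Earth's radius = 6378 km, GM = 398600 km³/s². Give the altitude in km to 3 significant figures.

T = 117.1 min = 7026.0 s.
From T = 2π√(a³/μ): a = (μ T²/4π²)^(1/3) = (398600 × 7026.0² / 4π²)^(1/3) = 7929 km.
Altitude h = a − R = 7929 − 6378 = 1551 km.

1550 km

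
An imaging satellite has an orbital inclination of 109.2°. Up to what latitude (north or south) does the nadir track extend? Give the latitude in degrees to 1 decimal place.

70.8°

Retrograde orbit: the ground track reaches ±(180° − i) = ±(180 − 109.2) = ±70.8°.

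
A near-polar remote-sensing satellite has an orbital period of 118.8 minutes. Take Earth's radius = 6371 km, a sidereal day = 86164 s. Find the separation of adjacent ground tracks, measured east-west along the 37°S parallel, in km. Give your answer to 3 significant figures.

2640 km

T = 118.8 min = 7128.0 s.
Node shift per orbit = (7128.0/86164) × 360° = 29.78°.
Equatorial spacing = 29.78 × 111.2 km/° = 3312 km.
At 37° latitude, spacing = 3312 × cos(37°) = 2645 km.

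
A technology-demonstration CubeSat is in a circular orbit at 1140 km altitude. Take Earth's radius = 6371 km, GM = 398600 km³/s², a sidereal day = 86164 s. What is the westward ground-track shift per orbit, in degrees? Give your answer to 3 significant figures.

27.1°

Semi-major axis a = 6371 + 1140 = 7511 km. Period T = 2π√(a³/μ) = 2π√(7511³/398600) = 6478.3 s = 107.97 min.
During one orbit Earth rotates (6478.3 / 86164) × 360° = 27.07°.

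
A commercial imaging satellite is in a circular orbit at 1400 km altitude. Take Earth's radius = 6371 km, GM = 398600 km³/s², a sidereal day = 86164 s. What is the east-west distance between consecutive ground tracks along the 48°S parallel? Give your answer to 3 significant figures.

Semi-major axis a = 6371 + 1400 = 7771 km. Period T = 2π√(a³/μ) = 2π√(7771³/398600) = 6817.5 s = 113.63 min.
Node shift per orbit = (6817.5/86164) × 360° = 28.48°.
Equatorial spacing = 28.48 × 111.2 km/° = 3167 km.
At 48° latitude, spacing = 3167 × cos(48°) = 2119 km.

2120 km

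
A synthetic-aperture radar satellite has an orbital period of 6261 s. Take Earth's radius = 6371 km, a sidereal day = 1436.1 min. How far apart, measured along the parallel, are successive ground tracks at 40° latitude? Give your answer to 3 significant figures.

2230 km

Node shift per orbit = (6261.0/86166) × 360° = 26.16°.
Equatorial spacing = 26.16 × 111.2 km/° = 2909 km.
At 40° latitude, spacing = 2909 × cos(40°) = 2228 km.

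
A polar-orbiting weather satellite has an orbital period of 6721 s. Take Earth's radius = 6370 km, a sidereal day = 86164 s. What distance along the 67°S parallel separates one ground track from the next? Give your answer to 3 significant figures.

1220 km

Node shift per orbit = (6721.0/86164) × 360° = 28.08°.
Equatorial spacing = 28.08 × 111.2 km/° = 3122 km.
At 67° latitude, spacing = 3122 × cos(67°) = 1220 km.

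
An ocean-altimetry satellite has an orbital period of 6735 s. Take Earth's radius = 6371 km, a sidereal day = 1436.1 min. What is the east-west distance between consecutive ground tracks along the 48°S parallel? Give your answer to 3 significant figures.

Node shift per orbit = (6735.0/86166) × 360° = 28.14°.
Equatorial spacing = 28.14 × 111.2 km/° = 3129 km.
At 48° latitude, spacing = 3129 × cos(48°) = 2094 km.

2090 km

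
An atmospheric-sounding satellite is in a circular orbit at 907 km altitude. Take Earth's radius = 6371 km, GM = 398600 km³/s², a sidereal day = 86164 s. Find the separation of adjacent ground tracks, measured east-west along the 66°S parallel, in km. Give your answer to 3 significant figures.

1170 km

Semi-major axis a = 6371 + 907 = 7278 km. Period T = 2π√(a³/μ) = 2π√(7278³/398600) = 6179.2 s = 102.99 min.
Node shift per orbit = (6179.2/86164) × 360° = 25.82°.
Equatorial spacing = 25.82 × 111.2 km/° = 2871 km.
At 66° latitude, spacing = 2871 × cos(66°) = 1168 km.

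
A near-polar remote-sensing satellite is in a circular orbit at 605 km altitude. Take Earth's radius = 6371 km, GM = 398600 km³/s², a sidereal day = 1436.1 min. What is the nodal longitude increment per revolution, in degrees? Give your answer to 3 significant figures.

Semi-major axis a = 6371 + 605 = 6976 km. Period T = 2π√(a³/μ) = 2π√(6976³/398600) = 5798.6 s = 96.64 min.
During one orbit Earth rotates (5798.6 / 86166) × 360° = 24.23°.

24.2°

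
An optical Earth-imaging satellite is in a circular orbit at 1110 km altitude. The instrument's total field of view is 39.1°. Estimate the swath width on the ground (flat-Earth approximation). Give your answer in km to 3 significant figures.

788 km

Half-angle = 39.1°/2 = 19.55°.
Swath width ≈ 2h·tan(θ/2) = 2 × 1110 × tan(19.55°) = 788.3 km.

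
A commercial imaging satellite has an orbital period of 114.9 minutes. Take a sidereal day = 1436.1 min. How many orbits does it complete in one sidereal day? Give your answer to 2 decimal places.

T = 114.9 min = 6894.0 s.
Orbits per sidereal day = 86166 / 6894.0 = 12.499.

12.50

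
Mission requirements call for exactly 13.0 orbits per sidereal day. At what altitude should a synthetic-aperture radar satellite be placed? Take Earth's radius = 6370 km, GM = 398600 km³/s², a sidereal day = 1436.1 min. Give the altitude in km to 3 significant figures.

Required period T = 86166 / 13.0 = 6628.2 s.
From T = 2π√(a³/μ): a = (μ T²/4π²)^(1/3) = (398600 × 6628.2² / 4π²)^(1/3) = 7626 km.
Altitude h = a − R = 7626 − 6370 = 1256 km.

1260 km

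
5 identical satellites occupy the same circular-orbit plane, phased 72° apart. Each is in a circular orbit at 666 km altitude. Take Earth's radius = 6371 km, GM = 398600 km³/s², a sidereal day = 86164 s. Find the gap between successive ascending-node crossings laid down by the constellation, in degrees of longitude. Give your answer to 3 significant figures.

Semi-major axis a = 6371 + 666 = 7037 km. Period T = 2π√(a³/μ) = 2π√(7037³/398600) = 5874.8 s = 97.91 min.
Single-satellite node shift = (5874.8/86164) × 360° = 24.55°.
With 5 satellites evenly phased, successive equator crossings are 24.55/5 = 4.909° apart.

4.91°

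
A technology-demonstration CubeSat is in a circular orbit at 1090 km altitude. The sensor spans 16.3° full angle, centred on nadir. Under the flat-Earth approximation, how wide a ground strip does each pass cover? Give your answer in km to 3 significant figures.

Half-angle = 16.3°/2 = 8.15°.
Swath width ≈ 2h·tan(θ/2) = 2 × 1090 × tan(8.15°) = 312.2 km.

312 km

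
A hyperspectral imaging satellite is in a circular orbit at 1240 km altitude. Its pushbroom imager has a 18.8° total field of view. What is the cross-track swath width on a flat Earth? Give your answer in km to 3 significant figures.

411 km

Half-angle = 18.8°/2 = 9.4°.
Swath width ≈ 2h·tan(θ/2) = 2 × 1240 × tan(9.4°) = 410.6 km.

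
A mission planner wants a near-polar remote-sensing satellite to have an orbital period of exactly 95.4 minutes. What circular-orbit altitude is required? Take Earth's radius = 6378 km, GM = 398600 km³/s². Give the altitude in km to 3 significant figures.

538 km

T = 95.4 min = 5724.0 s.
From T = 2π√(a³/μ): a = (μ T²/4π²)^(1/3) = (398600 × 5724.0² / 4π²)^(1/3) = 6916 km.
Altitude h = a − R = 6916 − 6378 = 538 km.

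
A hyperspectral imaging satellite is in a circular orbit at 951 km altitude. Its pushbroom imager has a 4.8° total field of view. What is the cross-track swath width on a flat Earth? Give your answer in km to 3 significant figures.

Half-angle = 4.8°/2 = 2.4°.
Swath width ≈ 2h·tan(θ/2) = 2 × 951 × tan(2.4°) = 79.7 km.

79.7 km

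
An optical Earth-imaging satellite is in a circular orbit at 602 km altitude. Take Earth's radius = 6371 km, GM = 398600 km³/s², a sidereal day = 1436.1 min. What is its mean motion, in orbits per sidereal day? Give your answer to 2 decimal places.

Semi-major axis a = 6371 + 602 = 6973 km. Period T = 2π√(a³/μ) = 2π√(6973³/398600) = 5794.8 s = 96.58 min.
Orbits per sidereal day = 86166 / 5794.8 = 14.869.

14.87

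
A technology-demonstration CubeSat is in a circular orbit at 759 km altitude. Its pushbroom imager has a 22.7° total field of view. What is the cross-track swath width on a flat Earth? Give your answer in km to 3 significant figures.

Half-angle = 22.7°/2 = 11.35°.
Swath width ≈ 2h·tan(θ/2) = 2 × 759 × tan(11.35°) = 304.7 km.

305 km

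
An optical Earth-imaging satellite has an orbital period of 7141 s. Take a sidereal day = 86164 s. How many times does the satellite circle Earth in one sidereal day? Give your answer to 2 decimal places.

Orbits per sidereal day = 86164 / 7141.0 = 12.066.

12.07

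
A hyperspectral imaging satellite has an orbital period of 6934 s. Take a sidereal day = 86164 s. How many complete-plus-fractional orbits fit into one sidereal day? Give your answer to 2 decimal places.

12.43

Orbits per sidereal day = 86164 / 6934.0 = 12.426.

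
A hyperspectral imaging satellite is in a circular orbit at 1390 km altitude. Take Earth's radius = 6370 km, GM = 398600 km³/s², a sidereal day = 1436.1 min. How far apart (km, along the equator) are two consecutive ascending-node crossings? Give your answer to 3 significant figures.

Semi-major axis a = 6370 + 1390 = 7760 km. Period T = 2π√(a³/μ) = 2π√(7760³/398600) = 6803.1 s = 113.38 min.
During one orbit Earth rotates (6803.1 / 86166) × 360° = 28.42°.
At the equator that is 28.42° × (2π·6370/360) km/° = 28.42 × 111.2 = 3160 km.

3160 km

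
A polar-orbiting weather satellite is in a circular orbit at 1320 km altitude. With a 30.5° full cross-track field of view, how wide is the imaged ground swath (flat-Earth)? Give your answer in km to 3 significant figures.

720 km

Half-angle = 30.5°/2 = 15.25°.
Swath width ≈ 2h·tan(θ/2) = 2 × 1320 × tan(15.25°) = 719.7 km.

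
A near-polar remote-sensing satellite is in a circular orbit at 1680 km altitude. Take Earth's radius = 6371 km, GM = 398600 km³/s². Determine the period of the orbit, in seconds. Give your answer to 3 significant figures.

7190 seconds

Semi-major axis a = 6371 + 1680 = 8051 km. Period T = 2π√(a³/μ) = 2π√(8051³/398600) = 7189.3 s = 119.82 min.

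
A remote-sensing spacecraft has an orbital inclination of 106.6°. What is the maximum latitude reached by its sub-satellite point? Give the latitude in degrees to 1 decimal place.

73.4°

Retrograde orbit: the ground track reaches ±(180° − i) = ±(180 − 106.6) = ±73.4°.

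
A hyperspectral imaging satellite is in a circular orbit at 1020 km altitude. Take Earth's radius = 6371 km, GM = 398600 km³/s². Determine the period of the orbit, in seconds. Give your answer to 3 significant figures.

Semi-major axis a = 6371 + 1020 = 7391 km. Period T = 2π√(a³/μ) = 2π√(7391³/398600) = 6323.6 s = 105.39 min.

6320 seconds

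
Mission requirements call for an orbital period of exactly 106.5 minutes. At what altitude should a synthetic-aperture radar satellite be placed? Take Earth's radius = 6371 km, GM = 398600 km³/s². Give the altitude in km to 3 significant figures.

1070 km

T = 106.5 min = 6390.0 s.
From T = 2π√(a³/μ): a = (μ T²/4π²)^(1/3) = (398600 × 6390.0² / 4π²)^(1/3) = 7443 km.
Altitude h = a − R = 7443 − 6371 = 1072 km.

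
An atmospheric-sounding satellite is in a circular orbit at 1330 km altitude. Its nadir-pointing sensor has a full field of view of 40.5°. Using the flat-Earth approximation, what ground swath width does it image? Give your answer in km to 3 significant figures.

Half-angle = 40.5°/2 = 20.25°.
Swath width ≈ 2h·tan(θ/2) = 2 × 1330 × tan(20.25°) = 981.3 km.

981 km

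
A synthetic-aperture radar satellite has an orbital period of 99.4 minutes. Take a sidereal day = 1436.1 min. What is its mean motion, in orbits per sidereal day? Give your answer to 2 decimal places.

14.45

T = 99.4 min = 5964.0 s.
Orbits per sidereal day = 86166 / 5964.0 = 14.448.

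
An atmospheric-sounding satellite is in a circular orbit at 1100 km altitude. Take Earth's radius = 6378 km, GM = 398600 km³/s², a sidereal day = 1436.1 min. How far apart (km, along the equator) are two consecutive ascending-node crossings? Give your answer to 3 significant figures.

Semi-major axis a = 6378 + 1100 = 7478 km. Period T = 2π√(a³/μ) = 2π√(7478³/398600) = 6435.6 s = 107.26 min.
During one orbit Earth rotates (6435.6 / 86166) × 360° = 26.89°.
At the equator that is 26.89° × (2π·6378/360) km/° = 26.89 × 111.3 = 2993 km.

2990 km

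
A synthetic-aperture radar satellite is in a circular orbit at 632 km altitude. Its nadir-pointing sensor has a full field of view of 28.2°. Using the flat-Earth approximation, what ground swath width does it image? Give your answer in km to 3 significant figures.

317 km

Half-angle = 28.2°/2 = 14.1°.
Swath width ≈ 2h·tan(θ/2) = 2 × 632 × tan(14.1°) = 317.5 km.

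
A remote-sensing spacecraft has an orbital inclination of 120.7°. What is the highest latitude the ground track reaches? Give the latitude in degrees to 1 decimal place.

59.3°

Retrograde orbit: the ground track reaches ±(180° − i) = ±(180 − 120.7) = ±59.3°.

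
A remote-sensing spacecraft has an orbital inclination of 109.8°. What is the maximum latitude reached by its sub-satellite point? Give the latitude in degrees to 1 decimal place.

70.2°

Retrograde orbit: the ground track reaches ±(180° − i) = ±(180 − 109.8) = ±70.2°.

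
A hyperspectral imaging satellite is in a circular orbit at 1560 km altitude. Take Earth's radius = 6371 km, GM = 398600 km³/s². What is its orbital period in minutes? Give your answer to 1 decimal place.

Semi-major axis a = 6371 + 1560 = 7931 km. Period T = 2π√(a³/μ) = 2π√(7931³/398600) = 7029.2 s = 117.15 min.

117.2 min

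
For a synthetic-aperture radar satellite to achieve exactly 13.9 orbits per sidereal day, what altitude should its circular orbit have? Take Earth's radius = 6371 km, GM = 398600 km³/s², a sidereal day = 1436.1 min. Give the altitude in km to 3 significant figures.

923 km

Required period T = 86166 / 13.9 = 6199.0 s.
From T = 2π√(a³/μ): a = (μ T²/4π²)^(1/3) = (398600 × 6199.0² / 4π²)^(1/3) = 7294 km.
Altitude h = a − R = 7294 − 6371 = 923 km.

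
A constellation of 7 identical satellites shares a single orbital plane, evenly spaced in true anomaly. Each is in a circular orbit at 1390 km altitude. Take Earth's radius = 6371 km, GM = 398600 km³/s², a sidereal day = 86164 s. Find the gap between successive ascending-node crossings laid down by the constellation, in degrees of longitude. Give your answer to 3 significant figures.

Semi-major axis a = 6371 + 1390 = 7761 km. Period T = 2π√(a³/μ) = 2π√(7761³/398600) = 6804.4 s = 113.41 min.
Single-satellite node shift = (6804.4/86164) × 360° = 28.43°.
With 7 satellites evenly phased, successive equator crossings are 28.43/7 = 4.061° apart.

4.06°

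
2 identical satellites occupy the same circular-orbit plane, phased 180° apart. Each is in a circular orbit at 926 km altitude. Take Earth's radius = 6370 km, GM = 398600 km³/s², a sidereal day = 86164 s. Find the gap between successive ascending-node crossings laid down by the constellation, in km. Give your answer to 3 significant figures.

Semi-major axis a = 6370 + 926 = 7296 km. Period T = 2π√(a³/μ) = 2π√(7296³/398600) = 6202.1 s = 103.37 min.
Single-satellite node shift = (6202.1/86164) × 360° = 25.91°.
With 2 satellites evenly phased, successive equator crossings are 25.91/2 = 12.956° apart.
That is 12.956 × 111.2 = 1440 km at the equator.

1440 km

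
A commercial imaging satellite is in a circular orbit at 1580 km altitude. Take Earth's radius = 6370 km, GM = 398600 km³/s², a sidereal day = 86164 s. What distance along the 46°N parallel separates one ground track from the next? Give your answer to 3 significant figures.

2280 km

Semi-major axis a = 6370 + 1580 = 7950 km. Period T = 2π√(a³/μ) = 2π√(7950³/398600) = 7054.4 s = 117.57 min.
Node shift per orbit = (7054.4/86164) × 360° = 29.47°.
Equatorial spacing = 29.47 × 111.2 km/° = 3277 km.
At 46° latitude, spacing = 3277 × cos(46°) = 2276 km.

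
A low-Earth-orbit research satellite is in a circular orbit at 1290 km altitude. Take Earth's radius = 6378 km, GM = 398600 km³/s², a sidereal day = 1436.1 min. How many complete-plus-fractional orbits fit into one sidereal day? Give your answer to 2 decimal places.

12.89

Semi-major axis a = 6378 + 1290 = 7668 km. Period T = 2π√(a³/μ) = 2π√(7668³/398600) = 6682.4 s = 111.37 min.
Orbits per sidereal day = 86166 / 6682.4 = 12.894.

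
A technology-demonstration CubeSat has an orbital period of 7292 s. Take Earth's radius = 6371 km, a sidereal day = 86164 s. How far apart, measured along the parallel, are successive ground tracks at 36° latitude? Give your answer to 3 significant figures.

Node shift per orbit = (7292.0/86164) × 360° = 30.47°.
Equatorial spacing = 30.47 × 111.2 km/° = 3388 km.
At 36° latitude, spacing = 3388 × cos(36°) = 2741 km.

2740 km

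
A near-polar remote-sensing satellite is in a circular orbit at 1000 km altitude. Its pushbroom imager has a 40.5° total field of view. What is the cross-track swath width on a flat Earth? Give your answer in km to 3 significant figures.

Half-angle = 40.5°/2 = 20.25°.
Swath width ≈ 2h·tan(θ/2) = 2 × 1000 × tan(20.25°) = 737.8 km.

738 km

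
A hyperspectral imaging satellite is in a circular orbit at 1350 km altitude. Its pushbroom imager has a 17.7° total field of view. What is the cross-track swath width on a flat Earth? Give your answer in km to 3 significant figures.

420 km

Half-angle = 17.7°/2 = 8.85°.
Swath width ≈ 2h·tan(θ/2) = 2 × 1350 × tan(8.85°) = 420.4 km.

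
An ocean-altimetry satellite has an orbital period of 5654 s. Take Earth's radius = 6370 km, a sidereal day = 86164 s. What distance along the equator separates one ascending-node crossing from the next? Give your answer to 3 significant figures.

During one orbit Earth rotates (5654.0 / 86164) × 360° = 23.62°.
At the equator that is 23.62° × (2π·6370/360) km/° = 23.62 × 111.2 = 2626 km.

2630 km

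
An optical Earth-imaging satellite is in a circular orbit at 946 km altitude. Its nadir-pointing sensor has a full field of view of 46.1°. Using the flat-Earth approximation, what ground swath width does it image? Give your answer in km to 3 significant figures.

Half-angle = 46.1°/2 = 23.05°.
Swath width ≈ 2h·tan(θ/2) = 2 × 946 × tan(23.05°) = 805.1 km.

805 km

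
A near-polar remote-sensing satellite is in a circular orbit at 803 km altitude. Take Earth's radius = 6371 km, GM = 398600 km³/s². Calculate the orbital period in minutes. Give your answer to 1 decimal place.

Semi-major axis a = 6371 + 803 = 7174 km. Period T = 2π√(a³/μ) = 2π√(7174³/398600) = 6047.2 s = 100.79 min.

100.8 min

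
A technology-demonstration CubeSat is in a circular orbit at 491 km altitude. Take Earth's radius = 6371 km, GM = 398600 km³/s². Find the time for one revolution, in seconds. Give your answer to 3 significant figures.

5660 seconds

Semi-major axis a = 6371 + 491 = 6862 km. Period T = 2π√(a³/μ) = 2π√(6862³/398600) = 5657.0 s = 94.28 min.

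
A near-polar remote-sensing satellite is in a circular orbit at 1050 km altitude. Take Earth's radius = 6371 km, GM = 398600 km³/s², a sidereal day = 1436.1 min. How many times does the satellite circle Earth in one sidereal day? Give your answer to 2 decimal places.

Semi-major axis a = 6371 + 1050 = 7421 km. Period T = 2π√(a³/μ) = 2π√(7421³/398600) = 6362.2 s = 106.04 min.
Orbits per sidereal day = 86166 / 6362.2 = 13.544.

13.54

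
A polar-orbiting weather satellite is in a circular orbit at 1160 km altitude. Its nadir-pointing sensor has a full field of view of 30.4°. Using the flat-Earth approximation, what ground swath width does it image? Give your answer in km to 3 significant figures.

Half-angle = 30.4°/2 = 15.2°.
Swath width ≈ 2h·tan(θ/2) = 2 × 1160 × tan(15.2°) = 630.3 km.

630 km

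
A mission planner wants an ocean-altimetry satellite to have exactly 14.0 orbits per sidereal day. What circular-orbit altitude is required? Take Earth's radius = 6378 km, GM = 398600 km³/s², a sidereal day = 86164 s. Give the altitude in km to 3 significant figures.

Required period T = 86164 / 14.0 = 6154.6 s.
From T = 2π√(a³/μ): a = (μ T²/4π²)^(1/3) = (398600 × 6154.6² / 4π²)^(1/3) = 7259 km.
Altitude h = a − R = 7259 − 6378 = 881 km.

881 km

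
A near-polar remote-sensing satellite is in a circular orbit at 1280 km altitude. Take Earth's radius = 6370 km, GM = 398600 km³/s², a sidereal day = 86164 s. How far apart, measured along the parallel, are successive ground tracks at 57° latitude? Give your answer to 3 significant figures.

Semi-major axis a = 6370 + 1280 = 7650 km. Period T = 2π√(a³/μ) = 2π√(7650³/398600) = 6658.9 s = 110.98 min.
Node shift per orbit = (6658.9/86164) × 360° = 27.82°.
Equatorial spacing = 27.82 × 111.2 km/° = 3093 km.
At 57° latitude, spacing = 3093 × cos(57°) = 1685 km.

1680 km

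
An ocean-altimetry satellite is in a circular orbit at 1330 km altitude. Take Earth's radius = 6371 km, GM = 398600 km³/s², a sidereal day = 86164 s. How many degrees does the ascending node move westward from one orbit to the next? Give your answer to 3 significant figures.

Semi-major axis a = 6371 + 1330 = 7701 km. Period T = 2π√(a³/μ) = 2π√(7701³/398600) = 6725.6 s = 112.09 min.
During one orbit Earth rotates (6725.6 / 86164) × 360° = 28.10°.

28.1°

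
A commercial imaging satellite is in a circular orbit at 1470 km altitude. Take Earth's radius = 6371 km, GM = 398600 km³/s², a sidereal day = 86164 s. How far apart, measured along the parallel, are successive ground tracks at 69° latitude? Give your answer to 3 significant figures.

Semi-major axis a = 6371 + 1470 = 7841 km. Period T = 2π√(a³/μ) = 2π√(7841³/398600) = 6909.8 s = 115.16 min.
Node shift per orbit = (6909.8/86164) × 360° = 28.87°.
Equatorial spacing = 28.87 × 111.2 km/° = 3210 km.
At 69° latitude, spacing = 3210 × cos(69°) = 1150 km.

1150 km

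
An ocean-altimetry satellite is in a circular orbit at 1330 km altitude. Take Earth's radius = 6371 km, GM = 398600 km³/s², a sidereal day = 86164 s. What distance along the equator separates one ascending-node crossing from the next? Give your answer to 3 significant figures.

Semi-major axis a = 6371 + 1330 = 7701 km. Period T = 2π√(a³/μ) = 2π√(7701³/398600) = 6725.6 s = 112.09 min.
During one orbit Earth rotates (6725.6 / 86164) × 360° = 28.10°.
At the equator that is 28.10° × (2π·6371/360) km/° = 28.10 × 111.2 = 3125 km.

3120 km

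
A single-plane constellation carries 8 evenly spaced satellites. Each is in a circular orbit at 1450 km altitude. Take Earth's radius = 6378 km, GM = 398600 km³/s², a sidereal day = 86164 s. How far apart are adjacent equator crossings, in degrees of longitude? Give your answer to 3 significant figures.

3.60°

Semi-major axis a = 6378 + 1450 = 7828 km. Period T = 2π√(a³/μ) = 2π√(7828³/398600) = 6892.7 s = 114.88 min.
Single-satellite node shift = (6892.7/86164) × 360° = 28.80°.
With 8 satellites evenly phased, successive equator crossings are 28.80/8 = 3.600° apart.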